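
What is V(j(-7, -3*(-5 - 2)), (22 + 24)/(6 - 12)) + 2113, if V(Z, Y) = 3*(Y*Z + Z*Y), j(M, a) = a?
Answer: 1147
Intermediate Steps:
V(Z, Y) = 6*Y*Z (V(Z, Y) = 3*(Y*Z + Y*Z) = 3*(2*Y*Z) = 6*Y*Z)
V(j(-7, -3*(-5 - 2)), (22 + 24)/(6 - 12)) + 2113 = 6*((22 + 24)/(6 - 12))*(-3*(-5 - 2)) + 2113 = 6*(46/(-6))*(-3*(-7)) + 2113 = 6*(46*(-⅙))*21 + 2113 = 6*(-23/3)*21 + 2113 = -966 + 2113 = 1147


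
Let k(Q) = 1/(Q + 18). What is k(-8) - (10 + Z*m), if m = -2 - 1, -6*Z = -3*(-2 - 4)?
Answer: -189/10 ≈ -18.900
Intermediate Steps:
k(Q) = 1/(18 + Q)
Z = -3 (Z = -(-1)*(-2 - 4)/2 = -(-1)*(-6)/2 = -1/6*18 = -3)
m = -3
k(-8) - (10 + Z*m) = 1/(18 - 8) - (10 - 3*(-3)) = 1/10 - (10 + 9) = 1/10 - 1*19 = 1/10 - 19 = -189/10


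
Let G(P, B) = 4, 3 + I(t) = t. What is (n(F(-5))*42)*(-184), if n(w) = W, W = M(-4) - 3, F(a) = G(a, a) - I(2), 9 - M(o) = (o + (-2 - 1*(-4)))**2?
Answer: -15456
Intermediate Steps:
I(t) = -3 + t
M(o) = 9 - (2 + o)**2 (M(o) = 9 - (o + (-2 - 1*(-4)))**2 = 9 - (o + (-2 + 4))**2 = 9 - (o + 2)**2 = 9 - (2 + o)**2)
F(a) = 5 (F(a) = 4 - (-3 + 2) = 4 - 1*(-1) = 4 + 1 = 5)
W = 2 (W = (9 - (2 - 4)**2) - 3 = (9 - 1*(-2)**2) - 3 = (9 - 1*4) - 3 = (9 - 4) - 3 = 5 - 3 = 2)
n(w) = 2
(n(F(-5))*42)*(-184) = (2*42)*(-184) = 84*(-184) = -15456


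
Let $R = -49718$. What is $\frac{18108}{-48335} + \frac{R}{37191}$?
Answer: $- \frac{439510594}{256803855} \approx -1.7115$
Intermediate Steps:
$\frac{18108}{-48335} + \frac{R}{37191} = \frac{18108}{-48335} - \frac{49718}{37191} = 18108 \left(- \frac{1}{48335}\right) - \frac{49718}{37191} = - \frac{18108}{48335} - \frac{49718}{37191} = - \frac{439510594}{256803855}$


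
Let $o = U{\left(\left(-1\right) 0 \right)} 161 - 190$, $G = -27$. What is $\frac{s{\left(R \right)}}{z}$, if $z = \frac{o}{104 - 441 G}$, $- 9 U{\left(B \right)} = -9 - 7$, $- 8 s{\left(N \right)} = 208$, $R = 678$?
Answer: $- \frac{1405287}{433} \approx -3245.5$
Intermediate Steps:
$s{\left(N \right)} = -26$ ($s{\left(N \right)} = \left(- \frac{1}{8}\right) 208 = -26$)
$U{\left(B \right)} = \frac{16}{9}$ ($U{\left(B \right)} = - \frac{-9 - 7}{9} = \left(- \frac{1}{9}\right) \left(-16\right) = \frac{16}{9}$)
$o = \frac{866}{9}$ ($o = \frac{16}{9} \cdot 161 - 190 = \frac{2576}{9} - 190 = \frac{866}{9} \approx 96.222$)
$z = \frac{866}{108099}$ ($z = \frac{866}{9 \left(104 - -11907\right)} = \frac{866}{9 \left(104 + 11907\right)} = \frac{866}{9 \cdot 12011} = \frac{866}{9} \cdot \frac{1}{12011} = \frac{866}{108099} \approx 0.0080112$)
$\frac{s{\left(R \right)}}{z} = - \frac{26}{\frac{866}{108099}} = \left(-26\right) \frac{108099}{866} = - \frac{1405287}{433}$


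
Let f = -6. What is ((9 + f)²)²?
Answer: 81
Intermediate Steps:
((9 + f)²)² = ((9 - 6)²)² = (3²)² = 9² = 81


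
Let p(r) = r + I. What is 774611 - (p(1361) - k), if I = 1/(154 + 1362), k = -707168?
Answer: 100180311/1516 ≈ 66082.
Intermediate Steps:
I = 1/1516 ≈ 0.00065963
p(r) = 1/1516 + r (p(r) = r + 1/1516 = 1/1516 + r)
774611 - (p(1361) - k) = 774611 - ((1/1516 + 1361) - 1*(-707168)) = 774611 - (2063277/1516 + 707168) = 774611 - 1*1074129965/1516 = 774611 - 1074129965/1516 = 100180311/1516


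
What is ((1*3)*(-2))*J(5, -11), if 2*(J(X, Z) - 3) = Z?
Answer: 15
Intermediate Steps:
J(X, Z) = 3 + Z/2
((1*3)*(-2))*J(5, -11) = ((1*3)*(-2))*(3 + (½)*(-11)) = (3*(-2))*(3 - 11/2) = -6*(-5/2) = 15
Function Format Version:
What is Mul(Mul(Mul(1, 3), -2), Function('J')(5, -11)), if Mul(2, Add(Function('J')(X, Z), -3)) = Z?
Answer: 15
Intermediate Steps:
Function('J')(X, Z) = Add(3, Mul(Rational(1, 2), Z))
Mul(Mul(Mul(1, 3), -2), Function('J')(5, -11)) = Mul(Mul(Mul(1, 3), -2), Add(3, Mul(Rational(1, 2), -11))) = Mul(Mul(3, -2), Add(3, Rational(-11, 2))) = Mul(-6, Rational(-5, 2)) = 15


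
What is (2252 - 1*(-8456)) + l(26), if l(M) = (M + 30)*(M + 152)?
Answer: 20676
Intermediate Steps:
l(M) = (30 + M)*(152 + M)
(2252 - 1*(-8456)) + l(26) = (2252 - 1*(-8456)) + (4560 + 26² + 182*26) = (2252 + 8456) + (4560 + 676 + 4732) = 10708 + 9968 = 20676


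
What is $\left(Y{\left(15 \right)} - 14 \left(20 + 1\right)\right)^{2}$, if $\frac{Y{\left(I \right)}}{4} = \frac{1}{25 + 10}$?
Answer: $\frac{105801796}{1225} \approx 86369.0$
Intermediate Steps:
$Y{\left(I \right)} = \frac{4}{35}$ ($Y{\left(I \right)} = \frac{4}{25 + 10} = \frac{4}{35}$)
$\left(Y{\left(15 \right)} - 14 \left(20 + 1\right)\right)^{2} = \left(\frac{4}{35} - 14 \left(20 + 1\right)\right)^{2} = \left(\frac{4}{35} - 294\right)^{2} = \left(- \frac{10286}{35}\right)^{2} = \frac{105801796}{1225}$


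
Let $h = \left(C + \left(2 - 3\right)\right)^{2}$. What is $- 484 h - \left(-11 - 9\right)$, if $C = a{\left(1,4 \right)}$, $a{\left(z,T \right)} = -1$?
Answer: $-1916$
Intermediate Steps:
$C = -1$
$h = 4$ ($h = \left(-1 + \left(2 - 3\right)\right)^{2} = \left(-1 - 1\right)^{2} = \left(-2\right)^{2} = 4$)
$- 484 h - \left(-11 - 9\right) = \left(-484\right) 4 - \left(-11 - 9\right) = -1936 - -20 = -1936 + 20 = -1916$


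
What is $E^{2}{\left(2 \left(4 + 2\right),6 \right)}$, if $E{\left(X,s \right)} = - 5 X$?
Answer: $3600$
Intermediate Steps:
$E^{2}{\left(2 \left(4 + 2\right),6 \right)} = \left(- 5 \cdot 2 \left(4 + 2\right)\right)^{2} = \left(- 5 \cdot 2 \cdot 6\right)^{2} = \left(\left(-5\right) 12\right)^{2} = \left(-60\right)^{2} = 3600$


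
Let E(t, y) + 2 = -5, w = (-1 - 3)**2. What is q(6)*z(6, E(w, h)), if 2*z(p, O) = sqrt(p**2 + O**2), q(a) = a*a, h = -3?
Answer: 18*sqrt(85) ≈ 165.95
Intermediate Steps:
w = 16 (w = (-4)**2 = 16)
E(t, y) = -7 (E(t, y) = -2 - 5 = -7)
q(a) = a**2
z(p, O) = sqrt(O**2 + p**2)/2 (z(p, O) = sqrt(p**2 + O**2)/2 = sqrt(O**2 + p**2)/2)
q(6)*z(6, E(w, h)) = 6**2*(sqrt((-7)**2 + 6**2)/2) = 36*(sqrt(49 + 36)/2) = 36*(sqrt(85)/2) = 18*sqrt(85)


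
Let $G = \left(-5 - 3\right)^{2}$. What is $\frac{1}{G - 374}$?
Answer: $- \frac{1}{310} \approx -0.0032258$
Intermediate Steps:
$G = 64$ ($G = \left(-8\right)^{2} = 64$)
$\frac{1}{G - 374} = \frac{1}{64 - 374} = \frac{1}{-310} = - \frac{1}{310}$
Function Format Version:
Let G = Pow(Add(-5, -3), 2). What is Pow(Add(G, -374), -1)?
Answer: Rational(-1, 310) ≈ -0.0032258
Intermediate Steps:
G = 64 (G = Pow(-8, 2) = 64)
Pow(Add(G, -374), -1) = Pow(Add(64, -374), -1) = Pow(-310, -1) = Rational(-1, 310)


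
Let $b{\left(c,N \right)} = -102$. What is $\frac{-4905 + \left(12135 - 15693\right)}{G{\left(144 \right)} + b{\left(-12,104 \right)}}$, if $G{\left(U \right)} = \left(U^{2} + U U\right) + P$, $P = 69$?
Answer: $- \frac{2821}{13813} \approx -0.20423$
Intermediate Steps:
$G{\left(U \right)} = 69 + 2 U^{2}$ ($G{\left(U \right)} = \left(U^{2} + U U\right) + 69 = \left(U^{2} + U^{2}\right) + 69 = 2 U^{2} + 69 = 69 + 2 U^{2}$)
$\frac{-4905 + \left(12135 - 15693\right)}{G{\left(144 \right)} + b{\left(-12,104 \right)}} = \frac{-4905 + \left(12135 - 15693\right)}{\left(69 + 2 \cdot 144^{2}\right) - 102} = \frac{-4905 - 3558}{\left(69 + 2 \cdot 20736\right) - 102} = - \frac{8463}{\left(69 + 41472\right) - 102} = - \frac{8463}{41541 - 102} = - \frac{8463}{41439} = \left(-8463\right) \frac{1}{41439} = - \frac{2821}{13813}$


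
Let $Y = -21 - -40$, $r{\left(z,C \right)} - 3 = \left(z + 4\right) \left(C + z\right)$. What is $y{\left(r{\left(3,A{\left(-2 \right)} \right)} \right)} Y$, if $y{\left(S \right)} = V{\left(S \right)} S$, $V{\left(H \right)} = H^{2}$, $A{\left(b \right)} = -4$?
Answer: $-1216$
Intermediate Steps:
$r{\left(z,C \right)} = 3 + \left(4 + z\right) \left(C + z\right)$ ($r{\left(z,C \right)} = 3 + \left(z + 4\right) \left(C + z\right) = 3 + \left(4 + z\right) \left(C + z\right)$)
$Y = 19$ ($Y = -21 + 40 = 19$)
$y{\left(S \right)} = S^{3}$ ($y{\left(S \right)} = S^{2} S = S^{3}$)
$y{\left(r{\left(3,A{\left(-2 \right)} \right)} \right)} Y = \left(3 + 3^{2} + 4 \left(-4\right) + 4 \cdot 3 - 12\right)^{3} \cdot 19 = \left(3 + 9 - 16 + 12 - 12\right)^{3} \cdot 19 = \left(-4\right)^{3} \cdot 19 = \left(-64\right) 19 = -1216$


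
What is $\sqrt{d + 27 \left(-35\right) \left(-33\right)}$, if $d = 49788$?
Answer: $3 \sqrt{8997} \approx 284.56$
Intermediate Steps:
$\sqrt{d + 27 \left(-35\right) \left(-33\right)} = \sqrt{49788 + 27 \left(-35\right) \left(-33\right)} = \sqrt{49788 - -31185} = \sqrt{49788 + 31185} = \sqrt{80973} = 3 \sqrt{8997}$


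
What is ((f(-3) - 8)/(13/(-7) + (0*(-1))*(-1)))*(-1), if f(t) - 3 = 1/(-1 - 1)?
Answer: -77/26 ≈ -2.9615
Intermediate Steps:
f(t) = 5/2 (f(t) = 3 + 1/(-1 - 1) = 3 + 1/(-2) = 3 - 1/2 = 5/2)
((f(-3) - 8)/(13/(-7) + (0*(-1))*(-1)))*(-1) = ((5/2 - 8)/(13/(-7) + (0*(-1))*(-1)))*(-1) = -11/(2*(13*(-1/7) + 0*(-1)))*(-1) = -11/(2*(-13/7 + 0))*(-1) = -11/(2*(-13/7))*(-1) = -11/2*(-7/13)*(-1) = (77/26)*(-1) = -77/26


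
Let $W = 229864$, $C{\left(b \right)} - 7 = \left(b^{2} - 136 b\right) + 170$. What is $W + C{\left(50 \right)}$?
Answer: $225741$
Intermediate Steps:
$C{\left(b \right)} = 177 + b^{2} - 136 b$ ($C{\left(b \right)} = 7 + \left(\left(b^{2} - 136 b\right) + 170\right) = 7 + \left(170 + b^{2} - 136 b\right) = 177 + b^{2} - 136 b$)
$W + C{\left(50 \right)} = 229864 + \left(177 + 50^{2} - 6800\right) = 229864 + \left(177 + 2500 - 6800\right) = 229864 - 4123 = 225741$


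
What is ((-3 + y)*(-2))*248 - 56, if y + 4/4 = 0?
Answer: 1928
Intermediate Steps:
y = -1 (y = -1 + 0 = -1)
((-3 + y)*(-2))*248 - 56 = ((-3 - 1)*(-2))*248 - 56 = -4*(-2)*248 - 56 = 8*248 - 56 = 1984 - 56 = 1928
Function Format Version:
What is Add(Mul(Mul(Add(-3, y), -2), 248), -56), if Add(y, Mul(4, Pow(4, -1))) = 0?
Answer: 1928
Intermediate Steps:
y = -1 (y = Add(-1, 0) = -1)
Add(Mul(Mul(Add(-3, y), -2), 248), -56) = Add(Mul(Mul(Add(-3, -1), -2), 248), -56) = Add(Mul(Mul(-4, -2), 248), -56) = Add(Mul(8, 248), -56) = Add(1984, -56) = 1928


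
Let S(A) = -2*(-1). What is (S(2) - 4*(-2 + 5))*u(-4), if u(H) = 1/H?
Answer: 5/2 ≈ 2.5000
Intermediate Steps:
S(A) = 2
u(H) = 1/H
(S(2) - 4*(-2 + 5))*u(-4) = (2 - 4*(-2 + 5))/(-4) = (2 - 4*3)*(-¼) = (2 - 12)*(-¼) = -10*(-¼) = 5/2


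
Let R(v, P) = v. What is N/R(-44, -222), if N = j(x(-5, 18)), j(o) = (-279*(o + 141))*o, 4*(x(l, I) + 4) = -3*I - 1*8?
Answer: -2644083/176 ≈ -15023.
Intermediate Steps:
x(l, I) = -6 - 3*I/4 (x(l, I) = -4 + (-3*I - 1*8)/4 = -4 + (-3*I - 8)/4 = -4 + (-8 - 3*I)/4 = -4 + (-2 - 3*I/4) = -6 - 3*I/4)
j(o) = o*(-39339 - 279*o) (j(o) = (-279*(141 + o))*o = (-39339 - 279*o)*o = o*(-39339 - 279*o))
N = 2644083/4 (N = -279*(-6 - 3/4*18)*(141 + (-6 - 3/4*18)) = -279*(-6 - 27/2)*(141 + (-6 - 27/2)) = -279*(-39/2)*(141 - 39/2) = -279*(-39/2)*243/2 = 2644083/4 ≈ 6.6102e+5)
N/R(-44, -222) = (2644083/4)/(-44) = (2644083/4)*(-1/44) = -2644083/176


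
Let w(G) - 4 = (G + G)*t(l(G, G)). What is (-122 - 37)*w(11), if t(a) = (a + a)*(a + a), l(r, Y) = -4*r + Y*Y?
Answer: -82959204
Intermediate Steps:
l(r, Y) = Y² - 4*r (l(r, Y) = -4*r + Y² = Y² - 4*r)
t(a) = 4*a² (t(a) = (2*a)*(2*a) = 4*a²)
w(G) = 4 + 8*G*(G² - 4*G)² (w(G) = 4 + (G + G)*(4*(G² - 4*G)²) = 4 + (2*G)*(4*(G² - 4*G)²) = 4 + 8*G*(G² - 4*G)²)
(-122 - 37)*w(11) = (-122 - 37)*(4 + 8*11³*(-4 + 11)²) = -159*(4 + 8*1331*7²) = -159*(4 + 8*1331*49) = -159*(4 + 521752) = -159*521756 = -82959204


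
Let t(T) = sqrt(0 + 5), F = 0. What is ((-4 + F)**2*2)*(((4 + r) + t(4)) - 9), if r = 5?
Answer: 32*sqrt(5) ≈ 71.554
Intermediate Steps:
t(T) = sqrt(5)
((-4 + F)**2*2)*(((4 + r) + t(4)) - 9) = ((-4 + 0)**2*2)*(((4 + 5) + sqrt(5)) - 9) = ((-4)**2*2)*((9 + sqrt(5)) - 9) = (16*2)*sqrt(5) = 32*sqrt(5)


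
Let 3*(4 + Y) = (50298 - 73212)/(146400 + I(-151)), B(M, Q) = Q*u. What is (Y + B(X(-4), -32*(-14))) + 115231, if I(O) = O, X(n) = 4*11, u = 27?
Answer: 18620853789/146249 ≈ 1.2732e+5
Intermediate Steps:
X(n) = 44
B(M, Q) = 27*Q (B(M, Q) = Q*27 = 27*Q)
Y = -592634/146249 (Y = -4 + ((50298 - 73212)/(146400 - 151))/3 = -4 + (-22914/146249)/3 = -4 + (-22914*1/146249)/3 = -4 + (⅓)*(-22914/146249) = -4 - 7638/146249 = -592634/146249 ≈ -4.0522)
(Y + B(X(-4), -32*(-14))) + 115231 = (-592634/146249 + 27*(-32*(-14))) + 115231 = (-592634/146249 + 27*448) + 115231 = (-592634/146249 + 12096) + 115231 = 1768435270/146249 + 115231 = 18620853789/146249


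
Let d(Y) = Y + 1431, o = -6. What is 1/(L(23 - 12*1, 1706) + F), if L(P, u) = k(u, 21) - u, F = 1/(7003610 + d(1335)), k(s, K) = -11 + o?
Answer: -7006376/12071985847 ≈ -0.00058038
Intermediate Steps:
d(Y) = 1431 + Y
k(s, K) = -17 (k(s, K) = -11 - 6 = -17)
F = 1/7006376 (F = 1/(7003610 + (1431 + 1335)) = 1/(7003610 + 2766) = 1/7006376 ≈ 1.4273e-7)
L(P, u) = -17 - u
1/(L(23 - 12*1, 1706) + F) = 1/((-17 - 1*1706) + 1/7006376) = 1/((-17 - 1706) + 1/7006376) = 1/(-1723 + 1/7006376) = 1/(-12071985847/7006376) = -7006376/12071985847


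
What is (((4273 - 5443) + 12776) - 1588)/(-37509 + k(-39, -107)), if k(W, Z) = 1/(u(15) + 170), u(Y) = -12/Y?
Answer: -8475228/31732609 ≈ -0.26708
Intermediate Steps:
k(W, Z) = 5/846 (k(W, Z) = 1/(-12/15 + 170) = 1/(-12*1/15 + 170) = 1/(-⅘ + 170) = 1/(846/5) = 5/846)
(((4273 - 5443) + 12776) - 1588)/(-37509 + k(-39, -107)) = (((4273 - 5443) + 12776) - 1588)/(-37509 + 5/846) = ((-1170 + 12776) - 1588)/(-31732609/846) = (11606 - 1588)*(-846/31732609) = 10018*(-846/31732609) = -8475228/31732609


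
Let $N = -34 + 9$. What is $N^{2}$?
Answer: $625$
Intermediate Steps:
$N = -25$
$N^{2} = \left(-25\right)^{2} = 625$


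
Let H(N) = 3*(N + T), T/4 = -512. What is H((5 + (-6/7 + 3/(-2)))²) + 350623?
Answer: 67521991/196 ≈ 3.4450e+5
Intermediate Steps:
T = -2048 (T = 4*(-512) = -2048)
H(N) = -6144 + 3*N (H(N) = 3*(N - 2048) = 3*(-2048 + N) = -6144 + 3*N)
H((5 + (-6/7 + 3/(-2)))²) + 350623 = (-6144 + 3*(5 + (-6/7 + 3/(-2)))²) + 350623 = (-6144 + 3*(5 + (-6*⅐ + 3*(-½)))²) + 350623 = (-6144 + 3*(5 + (-6/7 - 3/2))²) + 350623 = (-6144 + 3*(5 - 33/14)²) + 350623 = (-6144 + 3*(37/14)²) + 350623 = (-6144 + 3*(1369/196)) + 350623 = (-6144 + 4107/196) + 350623 = -1200117/196 + 350623 = 67521991/196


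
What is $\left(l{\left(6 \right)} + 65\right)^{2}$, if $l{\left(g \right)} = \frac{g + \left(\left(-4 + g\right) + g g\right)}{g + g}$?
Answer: $\frac{42436}{9} \approx 4715.1$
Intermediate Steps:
$l{\left(g \right)} = \frac{-4 + g^{2} + 2 g}{2 g}$ ($l{\left(g \right)} = \frac{g + \left(\left(-4 + g\right) + g^{2}\right)}{2 g} = \left(g + \left(-4 + g + g^{2}\right)\right) \frac{1}{2 g} = \left(-4 + g^{2} + 2 g\right) \frac{1}{2 g} = \frac{-4 + g^{2} + 2 g}{2 g}$)
$\left(l{\left(6 \right)} + 65\right)^{2} = \left(\left(1 + \frac{1}{2} \cdot 6 - \frac{2}{6}\right) + 65\right)^{2} = \left(\left(1 + 3 - \frac{1}{3}\right) + 65\right)^{2} = \left(\frac{11}{3} + 65\right)^{2} = \left(\frac{206}{3}\right)^{2} = \frac{42436}{9}$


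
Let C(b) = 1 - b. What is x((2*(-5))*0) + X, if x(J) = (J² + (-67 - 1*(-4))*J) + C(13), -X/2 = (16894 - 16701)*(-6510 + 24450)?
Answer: -6924852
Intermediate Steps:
X = -6924840 (X = -2*(16894 - 16701)*(-6510 + 24450) = -386*17940 = -2*3462420 = -6924840)
x(J) = -12 + J² - 63*J (x(J) = (J² + (-67 - 1*(-4))*J) + (1 - 1*13) = (J² + (-67 + 4)*J) + (1 - 13) = (J² - 63*J) - 12 = -12 + J² - 63*J)
x((2*(-5))*0) + X = (-12 + ((2*(-5))*0)² - 63*2*(-5)*0) - 6924840 = (-12 + (-10*0)² - (-630)*0) - 6924840 = (-12 + 0² - 63*0) - 6924840 = (-12 + 0 + 0) - 6924840 = -12 - 6924840 = -6924852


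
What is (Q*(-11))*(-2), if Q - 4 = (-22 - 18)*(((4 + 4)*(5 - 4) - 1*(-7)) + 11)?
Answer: -22792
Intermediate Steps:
Q = -1036 (Q = 4 + (-22 - 18)*(((4 + 4)*(5 - 4) - 1*(-7)) + 11) = 4 - 40*((8*1 + 7) + 11) = 4 - 40*((8 + 7) + 11) = 4 - 40*(15 + 11) = 4 - 40*26 = 4 - 1040 = -1036)
(Q*(-11))*(-2) = -1036*(-11)*(-2) = 11396*(-2) = -22792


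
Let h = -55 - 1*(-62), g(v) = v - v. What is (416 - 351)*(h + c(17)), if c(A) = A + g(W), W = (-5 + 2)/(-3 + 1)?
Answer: 1560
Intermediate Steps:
W = 3/2 (W = -3/(-2) = -3*(-½) = 3/2 ≈ 1.5000)
g(v) = 0
h = 7 (h = -55 + 62 = 7)
c(A) = A (c(A) = A + 0 = A)
(416 - 351)*(h + c(17)) = (416 - 351)*(7 + 17) = 65*24 = 1560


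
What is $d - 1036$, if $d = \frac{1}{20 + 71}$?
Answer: $- \frac{94275}{91} \approx -1036.0$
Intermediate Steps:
$d = \frac{1}{91} \approx 0.010989$
$d - 1036 = \frac{1}{91} - 1036 = - \frac{94275}{91}$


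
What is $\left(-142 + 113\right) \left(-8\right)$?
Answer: $232$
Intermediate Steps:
$\left(-142 + 113\right) \left(-8\right) = \left(-29\right) \left(-8\right) = 232$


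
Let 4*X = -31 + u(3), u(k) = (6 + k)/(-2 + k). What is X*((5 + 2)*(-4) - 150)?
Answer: 979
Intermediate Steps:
u(k) = (6 + k)/(-2 + k)
X = -11/2 (X = (-31 + (6 + 3)/(-2 + 3))/4 = (-31 + 9/1)/4 = (-31 + 1*9)/4 = (-31 + 9)/4 = (¼)*(-22) = -11/2 ≈ -5.5000)
X*((5 + 2)*(-4) - 150) = -11*((5 + 2)*(-4) - 150)/2 = -11*(7*(-4) - 150)/2 = -11*(-28 - 150)/2 = -11/2*(-178) = 979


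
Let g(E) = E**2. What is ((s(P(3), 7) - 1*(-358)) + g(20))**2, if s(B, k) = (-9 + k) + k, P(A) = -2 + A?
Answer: 582169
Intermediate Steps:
s(B, k) = -9 + 2*k
((s(P(3), 7) - 1*(-358)) + g(20))**2 = (((-9 + 2*7) - 1*(-358)) + 20**2)**2 = (((-9 + 14) + 358) + 400)**2 = ((5 + 358) + 400)**2 = (363 + 400)**2 = 763**2 = 582169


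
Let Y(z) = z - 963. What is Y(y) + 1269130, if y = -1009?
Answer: 1267158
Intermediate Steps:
Y(z) = -963 + z
Y(y) + 1269130 = (-963 - 1009) + 1269130 = -1972 + 1269130 = 1267158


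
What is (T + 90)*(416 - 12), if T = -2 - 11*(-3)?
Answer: 48884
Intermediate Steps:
T = 31 (T = -2 + 33 = 31)
(T + 90)*(416 - 12) = (31 + 90)*(416 - 12) = 121*404 = 48884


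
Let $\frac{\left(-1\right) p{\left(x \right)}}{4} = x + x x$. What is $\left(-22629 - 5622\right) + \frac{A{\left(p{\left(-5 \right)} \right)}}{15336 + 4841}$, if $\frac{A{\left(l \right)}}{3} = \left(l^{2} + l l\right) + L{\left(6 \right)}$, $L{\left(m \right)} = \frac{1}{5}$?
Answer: $- \frac{2849910132}{100885} \approx -28249.0$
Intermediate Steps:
$L{\left(m \right)} = \frac{1}{5}$
$p{\left(x \right)} = - 4 x - 4 x^{2}$ ($p{\left(x \right)} = - 4 \left(x + x x\right) = - 4 \left(x + x^{2}\right) = - 4 x - 4 x^{2}$)
$A{\left(l \right)} = \frac{3}{5} + 6 l^{2}$ ($A{\left(l \right)} = 3 \left(\left(l^{2} + l l\right) + \frac{1}{5}\right) = 3 \left(\left(l^{2} + l^{2}\right) + \frac{1}{5}\right) = 3 \left(2 l^{2} + \frac{1}{5}\right) = 3 \left(\frac{1}{5} + 2 l^{2}\right) = \frac{3}{5} + 6 l^{2}$)
$\left(-22629 - 5622\right) + \frac{A{\left(p{\left(-5 \right)} \right)}}{15336 + 4841} = \left(-22629 - 5622\right) + \frac{\frac{3}{5} + 6 \left(\left(-4\right) \left(-5\right) \left(1 - 5\right)\right)^{2}}{15336 + 4841} = \left(-22629 - 5622\right) + \frac{\frac{3}{5} + 6 \left(\left(-4\right) \left(-5\right) \left(-4\right)\right)^{2}}{20177} = -28251 + \left(\frac{3}{5} + 6 \left(-80\right)^{2}\right) \frac{1}{20177} = -28251 + \left(\frac{3}{5} + 6 \cdot 6400\right) \frac{1}{20177} = -28251 + \left(\frac{3}{5} + 38400\right) \frac{1}{20177} = -28251 + \frac{192003}{5} \cdot \frac{1}{20177} = -28251 + \frac{192003}{100885} = - \frac{2849910132}{100885}$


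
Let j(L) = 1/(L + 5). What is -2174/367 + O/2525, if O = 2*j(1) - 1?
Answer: -16468784/2780025 ≈ -5.9240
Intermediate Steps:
j(L) = 1/(5 + L)
O = -2/3 (O = 2/(5 + 1) - 1 = 2/6 - 1 = 2*(1/6) - 1 = 1/3 - 1 = -2/3 ≈ -0.66667)
-2174/367 + O/2525 = -2174/367 - 2/3/2525 = -2174*1/367 - 2/3*1/2525 = -2174/367 - 2/7575 = -16468784/2780025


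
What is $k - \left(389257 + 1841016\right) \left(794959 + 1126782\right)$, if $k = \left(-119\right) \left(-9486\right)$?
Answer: $-4286005936459$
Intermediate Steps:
$k = 1128834$
$k - \left(389257 + 1841016\right) \left(794959 + 1126782\right) = 1128834 - \left(389257 + 1841016\right) \left(794959 + 1126782\right) = 1128834 - 2230273 \cdot 1921741 = 1128834 - 4286007065293 = -4286005936459$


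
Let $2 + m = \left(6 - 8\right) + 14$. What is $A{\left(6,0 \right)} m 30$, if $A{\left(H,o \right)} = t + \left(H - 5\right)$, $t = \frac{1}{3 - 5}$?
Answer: $150$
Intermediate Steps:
$t = - \frac{1}{2}$ ($t = \frac{1}{-2} = - \frac{1}{2} \approx -0.5$)
$m = 10$ ($m = -2 + \left(\left(6 - 8\right) + 14\right) = -2 + \left(-2 + 14\right) = -2 + 12 = 10$)
$A{\left(H,o \right)} = - \frac{11}{2} + H$ ($A{\left(H,o \right)} = - \frac{1}{2} + \left(H - 5\right) = - \frac{1}{2} + \left(-5 + H\right) = - \frac{11}{2} + H$)
$A{\left(6,0 \right)} m 30 = \left(- \frac{11}{2} + 6\right) 10 \cdot 30 = \frac{1}{2} \cdot 10 \cdot 30 = 5 \cdot 30 = 150$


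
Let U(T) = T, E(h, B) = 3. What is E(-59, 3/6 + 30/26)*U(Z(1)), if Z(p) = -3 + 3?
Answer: 0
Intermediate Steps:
Z(p) = 0
E(-59, 3/6 + 30/26)*U(Z(1)) = 3*0 = 0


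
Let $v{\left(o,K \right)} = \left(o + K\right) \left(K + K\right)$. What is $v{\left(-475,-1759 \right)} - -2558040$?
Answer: $10417252$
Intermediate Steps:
$v{\left(o,K \right)} = 2 K \left(K + o\right)$ ($v{\left(o,K \right)} = \left(K + o\right) 2 K = 2 K \left(K + o\right)$)
$v{\left(-475,-1759 \right)} - -2558040 = 2 \left(-1759\right) \left(-1759 - 475\right) - -2558040 = 2 \left(-1759\right) \left(-2234\right) + 2558040 = 7859212 + 2558040 = 10417252$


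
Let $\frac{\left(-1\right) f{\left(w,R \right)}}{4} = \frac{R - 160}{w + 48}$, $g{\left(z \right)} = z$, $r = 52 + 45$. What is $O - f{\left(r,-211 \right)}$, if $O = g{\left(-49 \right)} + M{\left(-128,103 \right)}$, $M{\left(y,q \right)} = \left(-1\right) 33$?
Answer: $- \frac{13374}{145} \approx -92.234$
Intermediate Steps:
$r = 97$
$M{\left(y,q \right)} = -33$
$f{\left(w,R \right)} = - \frac{4 \left(-160 + R\right)}{48 + w}$ ($f{\left(w,R \right)} = - 4 \frac{R - 160}{w + 48} = - 4 \frac{-160 + R}{48 + w} = - \frac{4 \left(-160 + R\right)}{48 + w}$)
$O = -82$ ($O = -49 - 33 = -82$)
$O - f{\left(r,-211 \right)} = -82 - \frac{4 \left(160 - -211\right)}{48 + 97} = -82 - \frac{4 \left(160 + 211\right)}{145} = -82 - 4 \cdot \frac{1}{145} \cdot 371 = -82 - \frac{1484}{145} = - \frac{13374}{145}$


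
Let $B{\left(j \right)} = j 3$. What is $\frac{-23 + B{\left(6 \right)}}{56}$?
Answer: $- \frac{5}{56} \approx -0.089286$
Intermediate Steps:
$B{\left(j \right)} = 3 j$
$\frac{-23 + B{\left(6 \right)}}{56} = \frac{-23 + 3 \cdot 6}{56} = \left(-23 + 18\right) \frac{1}{56} = \left(-5\right) \frac{1}{56} = - \frac{5}{56}$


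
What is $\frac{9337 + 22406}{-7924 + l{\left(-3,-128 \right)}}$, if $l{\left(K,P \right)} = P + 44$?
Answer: $- \frac{31743}{8008} \approx -3.9639$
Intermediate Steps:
$l{\left(K,P \right)} = 44 + P$
$\frac{9337 + 22406}{-7924 + l{\left(-3,-128 \right)}} = \frac{9337 + 22406}{-7924 + \left(44 - 128\right)} = \frac{31743}{-7924 - 84} = \frac{31743}{-8008} = 31743 \left(- \frac{1}{8008}\right) = - \frac{31743}{8008}$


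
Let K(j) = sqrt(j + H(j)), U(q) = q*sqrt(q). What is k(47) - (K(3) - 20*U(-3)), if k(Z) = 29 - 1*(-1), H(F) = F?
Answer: 30 - sqrt(6) - 60*I*sqrt(3) ≈ 27.551 - 103.92*I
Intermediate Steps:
U(q) = q**(3/2)
K(j) = sqrt(2)*sqrt(j) (K(j) = sqrt(j + j) = sqrt(2*j) = sqrt(2)*sqrt(j))
k(Z) = 30 (k(Z) = 29 + 1 = 30)
k(47) - (K(3) - 20*U(-3)) = 30 - (sqrt(2)*sqrt(3) - (-60)*I*sqrt(3)) = 30 - (sqrt(6) - (-60)*I*sqrt(3)) = 30 - (sqrt(6) + 60*I*sqrt(3)) = 30 + (-sqrt(6) - 60*I*sqrt(3)) = 30 - sqrt(6) - 60*I*sqrt(3)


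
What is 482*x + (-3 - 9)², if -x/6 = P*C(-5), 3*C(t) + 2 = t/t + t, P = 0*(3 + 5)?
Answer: 144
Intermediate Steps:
P = 0 (P = 0*8 = 0)
C(t) = -⅓ + t/3 (C(t) = -⅔ + (t/t + t)/3 = -⅔ + (1 + t)/3 = -⅔ + (⅓ + t/3) = -⅓ + t/3)
x = 0 (x = -0*(-⅓ + (⅓)*(-5)) = -0*(-⅓ - 5/3) = -0*(-2) = -6*0 = 0)
482*x + (-3 - 9)² = 482*0 + (-3 - 9)² = 0 + (-12)² = 0 + 144 = 144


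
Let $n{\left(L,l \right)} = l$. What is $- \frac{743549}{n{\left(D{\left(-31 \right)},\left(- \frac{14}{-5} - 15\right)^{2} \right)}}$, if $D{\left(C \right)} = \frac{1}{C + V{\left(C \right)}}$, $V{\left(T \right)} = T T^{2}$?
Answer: $- \frac{18588725}{3721} \approx -4995.6$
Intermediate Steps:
$V{\left(T \right)} = T^{3}$
$D{\left(C \right)} = \frac{1}{C + C^{3}}$
$- \frac{743549}{n{\left(D{\left(-31 \right)},\left(- \frac{14}{-5} - 15\right)^{2} \right)}} = - \frac{743549}{\left(- \frac{14}{-5} - 15\right)^{2}} = - \frac{743549}{\left(\left(-14\right) \left(- \frac{1}{5}\right) - 15\right)^{2}} = - \frac{743549}{\left(\frac{14}{5} - 15\right)^{2}} = - \frac{743549}{\left(- \frac{61}{5}\right)^{2}} = - \frac{743549}{\frac{3721}{25}} = \left(-743549\right) \frac{25}{3721} = - \frac{18588725}{3721}$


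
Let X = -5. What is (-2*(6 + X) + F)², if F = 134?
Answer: 17424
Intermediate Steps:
(-2*(6 + X) + F)² = (-2*(6 - 5) + 134)² = (-2*1 + 134)² = (-2 + 134)² = 132² = 17424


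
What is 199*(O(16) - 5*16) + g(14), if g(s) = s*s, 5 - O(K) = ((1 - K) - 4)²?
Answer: -86568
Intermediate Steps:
O(K) = 5 - (-3 - K)² (O(K) = 5 - ((1 - K) - 4)² = 5 - (-3 - K)²)
g(s) = s²
199*(O(16) - 5*16) + g(14) = 199*((5 - (3 + 16)²) - 5*16) + 14² = 199*((5 - 1*19²) - 1*80) + 196 = 199*((5 - 1*361) - 80) + 196 = 199*((5 - 361) - 80) + 196 = 199*(-356 - 80) + 196 = 199*(-436) + 196 = -86764 + 196 = -86568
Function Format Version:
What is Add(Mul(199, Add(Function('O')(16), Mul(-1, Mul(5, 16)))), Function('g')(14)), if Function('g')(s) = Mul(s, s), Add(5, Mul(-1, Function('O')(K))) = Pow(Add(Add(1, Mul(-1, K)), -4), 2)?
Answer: -86568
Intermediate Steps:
Function('O')(K) = Add(5, Mul(-1, Pow(Add(-3, Mul(-1, K)), 2))) (Function('O')(K) = Add(5, Mul(-1, Pow(Add(Add(1, Mul(-1, K)), -4), 2))) = Add(5, Mul(-1, Pow(Add(-3, Mul(-1, K)), 2))))
Function('g')(s) = Pow(s, 2)
Add(Mul(199, Add(Function('O')(16), Mul(-1, Mul(5, 16)))), Function('g')(14)) = Add(Mul(199, Add(Add(5, Mul(-1, Pow(Add(3, 16), 2))), Mul(-1, Mul(5, 16)))), Pow(14, 2)) = Add(Mul(199, Add(Add(5, Mul(-1, Pow(19, 2))), Mul(-1, 80))), 196) = Add(Mul(199, Add(Add(5, Mul(-1, 361)), -80)), 196) = Add(Mul(199, Add(Add(5, -361), -80)), 196) = Add(Mul(199, Add(-356, -80)), 196) = Add(Mul(199, -436), 196) = Add(-86764, 196) = -86568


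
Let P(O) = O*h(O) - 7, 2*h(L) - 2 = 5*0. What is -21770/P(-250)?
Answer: 21770/257 ≈ 84.708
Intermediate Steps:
h(L) = 1 (h(L) = 1 + (5*0)/2 = 1 + (1/2)*0 = 1 + 0 = 1)
P(O) = -7 + O (P(O) = O*1 - 7 = O - 7 = -7 + O)
-21770/P(-250) = -21770/(-7 - 250) = -21770/(-257) = -21770*(-1/257) = 21770/257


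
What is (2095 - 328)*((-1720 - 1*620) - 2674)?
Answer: -8859738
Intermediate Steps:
(2095 - 328)*((-1720 - 1*620) - 2674) = 1767*((-1720 - 620) - 2674) = 1767*(-2340 - 2674) = 1767*(-5014) = -8859738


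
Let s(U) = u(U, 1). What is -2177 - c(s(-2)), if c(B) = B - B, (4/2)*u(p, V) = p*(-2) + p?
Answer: -2177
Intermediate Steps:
u(p, V) = -p/2 (u(p, V) = (p*(-2) + p)/2 = (-2*p + p)/2 = (-p)/2 = -p/2)
s(U) = -U/2
c(B) = 0
-2177 - c(s(-2)) = -2177 - 1*0 = -2177 + 0 = -2177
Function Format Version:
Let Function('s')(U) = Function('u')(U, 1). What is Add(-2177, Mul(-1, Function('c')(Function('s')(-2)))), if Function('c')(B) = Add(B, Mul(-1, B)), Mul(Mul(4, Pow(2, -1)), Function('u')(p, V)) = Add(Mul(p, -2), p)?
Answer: -2177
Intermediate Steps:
Function('u')(p, V) = Mul(Rational(-1, 2), p) (Function('u')(p, V) = Mul(Rational(1, 2), Add(Mul(p, -2), p)) = Mul(Rational(1, 2), Add(Mul(-2, p), p)) = Mul(Rational(1, 2), Mul(-1, p)) = Mul(Rational(-1, 2), p))
Function('s')(U) = Mul(Rational(-1, 2), U)
Function('c')(B) = 0
Add(-2177, Mul(-1, Function('c')(Function('s')(-2)))) = Add(-2177, Mul(-1, 0)) = Add(-2177, 0) = -2177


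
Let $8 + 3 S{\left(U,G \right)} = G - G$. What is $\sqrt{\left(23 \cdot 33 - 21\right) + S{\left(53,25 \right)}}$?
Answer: $\frac{\sqrt{6618}}{3} \approx 27.117$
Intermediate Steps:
$S{\left(U,G \right)} = - \frac{8}{3}$ ($S{\left(U,G \right)} = - \frac{8}{3} + \frac{G - G}{3} = - \frac{8}{3} + \frac{1}{3} \cdot 0 = - \frac{8}{3} + 0 = - \frac{8}{3}$)
$\sqrt{\left(23 \cdot 33 - 21\right) + S{\left(53,25 \right)}} = \sqrt{\left(23 \cdot 33 - 21\right) - \frac{8}{3}} = \sqrt{\left(759 - 21\right) - \frac{8}{3}} = \sqrt{738 - \frac{8}{3}} = \sqrt{\frac{2206}{3}} = \frac{\sqrt{6618}}{3}$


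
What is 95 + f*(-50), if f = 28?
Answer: -1305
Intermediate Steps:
95 + f*(-50) = 95 + 28*(-50) = 95 - 1400 = -1305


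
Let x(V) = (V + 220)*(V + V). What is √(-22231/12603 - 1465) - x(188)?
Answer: -153408 + I*√232974344478/12603 ≈ -1.5341e+5 + 38.298*I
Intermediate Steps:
x(V) = 2*V*(220 + V) (x(V) = (220 + V)*(2*V) = 2*V*(220 + V))
√(-22231/12603 - 1465) - x(188) = √(-22231/12603 - 1465) - 2*188*(220 + 188) = √(-22231*1/12603 - 1465) - 2*188*408 = √(-22231/12603 - 1465) - 1*153408 = √(-18485626/12603) - 153408 = I*√232974344478/12603 - 153408 = -153408 + I*√232974344478/12603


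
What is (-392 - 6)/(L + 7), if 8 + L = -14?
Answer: 398/15 ≈ 26.533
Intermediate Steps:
L = -22 (L = -8 - 14 = -22)
(-392 - 6)/(L + 7) = (-392 - 6)/(-22 + 7) = -398/(-15) = -398*(-1/15) = 398/15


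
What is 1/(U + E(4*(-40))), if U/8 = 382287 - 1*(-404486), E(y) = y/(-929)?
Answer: 929/5847297096 ≈ 1.5888e-7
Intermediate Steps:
E(y) = -y/929 (E(y) = y*(-1/929) = -y/929)
U = 6294184 (U = 8*(382287 - 1*(-404486)) = 8*(382287 + 404486) = 8*786773 = 6294184)
1/(U + E(4*(-40))) = 1/(6294184 - 4*(-40)/929) = 1/(6294184 - 1/929*(-160)) = 1/(6294184 + 160/929) = 1/(5847297096/929) = 929/5847297096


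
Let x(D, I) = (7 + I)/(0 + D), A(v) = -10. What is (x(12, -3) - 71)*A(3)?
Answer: 2120/3 ≈ 706.67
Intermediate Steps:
x(D, I) = (7 + I)/D
(x(12, -3) - 71)*A(3) = ((7 - 3)/12 - 71)*(-10) = ((1/12)*4 - 71)*(-10) = (⅓ - 71)*(-10) = -212/3*(-10) = 2120/3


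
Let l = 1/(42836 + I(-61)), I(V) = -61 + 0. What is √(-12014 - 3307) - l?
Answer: -1/42775 + I*√15321 ≈ -2.3378e-5 + 123.78*I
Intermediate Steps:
I(V) = -61
l = 1/42775 (l = 1/(42836 - 61) = 1/42775 ≈ 2.3378e-5)
√(-12014 - 3307) - l = √(-12014 - 3307) - 1*1/42775 = √(-15321) - 1/42775 = I*√15321 - 1/42775 = -1/42775 + I*√15321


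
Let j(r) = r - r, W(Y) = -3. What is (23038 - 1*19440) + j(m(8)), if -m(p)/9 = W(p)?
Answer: 3598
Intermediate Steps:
m(p) = 27 (m(p) = -9*(-3) = 27)
j(r) = 0
(23038 - 1*19440) + j(m(8)) = (23038 - 1*19440) + 0 = (23038 - 19440) + 0 = 3598 + 0 = 3598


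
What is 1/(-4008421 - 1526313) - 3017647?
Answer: -16701873450899/5534734 ≈ -3.0176e+6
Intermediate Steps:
1/(-4008421 - 1526313) - 3017647 = 1/(-5534734) - 3017647 = -1/5534734 - 3017647 = -16701873450899/5534734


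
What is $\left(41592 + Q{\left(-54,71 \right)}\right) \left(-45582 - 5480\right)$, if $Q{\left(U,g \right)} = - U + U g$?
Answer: $-1930756344$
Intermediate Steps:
$\left(41592 + Q{\left(-54,71 \right)}\right) \left(-45582 - 5480\right) = \left(41592 - 54 \left(-1 + 71\right)\right) \left(-45582 - 5480\right) = \left(41592 - 3780\right) \left(-51062\right) = 37812 \left(-51062\right) = -1930756344$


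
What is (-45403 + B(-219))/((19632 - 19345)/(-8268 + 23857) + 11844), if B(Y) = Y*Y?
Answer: 5696666/26376629 ≈ 0.21597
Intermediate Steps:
B(Y) = Y²
(-45403 + B(-219))/((19632 - 19345)/(-8268 + 23857) + 11844) = (-45403 + (-219)²)/((19632 - 19345)/(-8268 + 23857) + 11844) = (-45403 + 47961)/(287/15589 + 11844) = 2558/(287*(1/15589) + 11844) = 2558/(41/2227 + 11844) = 2558/(26376629/2227) = 2558*(2227/26376629) = 5696666/26376629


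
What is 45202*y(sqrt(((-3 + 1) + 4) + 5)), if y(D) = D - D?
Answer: 0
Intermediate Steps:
y(D) = 0
45202*y(sqrt(((-3 + 1) + 4) + 5)) = 45202*0 = 0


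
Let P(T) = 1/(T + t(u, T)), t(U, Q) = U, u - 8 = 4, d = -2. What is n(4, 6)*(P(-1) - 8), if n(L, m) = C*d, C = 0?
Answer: 0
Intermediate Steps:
u = 12 (u = 8 + 4 = 12)
n(L, m) = 0 (n(L, m) = 0*(-2) = 0)
P(T) = 1/(12 + T) (P(T) = 1/(T + 12) = 1/(12 + T))
n(4, 6)*(P(-1) - 8) = 0*(1/(12 - 1) - 8) = 0*(1/11 - 8) = 0*(-87/11) = 0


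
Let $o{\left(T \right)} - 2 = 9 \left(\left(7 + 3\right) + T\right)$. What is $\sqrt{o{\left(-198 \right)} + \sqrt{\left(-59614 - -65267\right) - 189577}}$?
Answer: $\sqrt{-1690 + 6 i \sqrt{5109}} \approx 5.1753 + 41.434 i$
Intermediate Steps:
$o{\left(T \right)} = 92 + 9 T$ ($o{\left(T \right)} = 2 + 9 \left(\left(7 + 3\right) + T\right) = 2 + 9 \left(10 + T\right) = 2 + \left(90 + 9 T\right) = 92 + 9 T$)
$\sqrt{o{\left(-198 \right)} + \sqrt{\left(-59614 - -65267\right) - 189577}} = \sqrt{\left(92 + 9 \left(-198\right)\right) + \sqrt{\left(-59614 - -65267\right) - 189577}} = \sqrt{\left(92 - 1782\right) + \sqrt{\left(-59614 + 65267\right) - 189577}} = \sqrt{-1690 + \sqrt{5653 - 189577}} = \sqrt{-1690 + \sqrt{-183924}} = \sqrt{-1690 + 6 i \sqrt{5109}}$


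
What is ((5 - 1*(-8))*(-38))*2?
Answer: -988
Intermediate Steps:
((5 - 1*(-8))*(-38))*2 = ((5 + 8)*(-38))*2 = (13*(-38))*2 = -494*2 = -988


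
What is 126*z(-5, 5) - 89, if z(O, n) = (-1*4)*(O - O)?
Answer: -89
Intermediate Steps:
z(O, n) = 0 (z(O, n) = -4*0 = 0)
126*z(-5, 5) - 89 = 126*0 - 89 = 0 - 89 = -89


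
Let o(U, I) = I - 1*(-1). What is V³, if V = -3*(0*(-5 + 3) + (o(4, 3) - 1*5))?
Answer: 27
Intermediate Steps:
o(U, I) = 1 + I (o(U, I) = I + 1 = 1 + I)
V = 3 (V = -3*(0*(-5 + 3) + ((1 + 3) - 1*5)) = -3*(0*(-2) + (4 - 5)) = -3*(0 - 1) = -3*(-1) = 3)
V³ = 3³ = 27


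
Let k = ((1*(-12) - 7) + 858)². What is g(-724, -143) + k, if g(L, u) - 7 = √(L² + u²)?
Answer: 703928 + 5*√21785 ≈ 7.0467e+5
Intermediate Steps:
k = 703921 (k = ((-12 - 7) + 858)² = (-19 + 858)² = 839² = 703921)
g(L, u) = 7 + √(L² + u²)
g(-724, -143) + k = (7 + √((-724)² + (-143)²)) + 703921 = (7 + √(524176 + 20449)) + 703921 = (7 + √544625) + 703921 = (7 + 5*√21785) + 703921 = 703928 + 5*√21785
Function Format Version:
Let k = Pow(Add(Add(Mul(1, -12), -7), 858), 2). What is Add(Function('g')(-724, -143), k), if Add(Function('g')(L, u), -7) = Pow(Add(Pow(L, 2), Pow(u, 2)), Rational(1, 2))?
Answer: Add(703928, Mul(5, Pow(21785, Rational(1, 2)))) ≈ 7.0467e+5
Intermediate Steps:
k = 703921 (k = Pow(Add(Add(-12, -7), 858), 2) = Pow(Add(-19, 858), 2) = Pow(839, 2) = 703921)
Function('g')(L, u) = Add(7, Pow(Add(Pow(L, 2), Pow(u, 2)), Rational(1, 2)))
Add(Function('g')(-724, -143), k) = Add(Add(7, Pow(Add(Pow(-724, 2), Pow(-143, 2)), Rational(1, 2))), 703921) = Add(Add(7, Pow(Add(524176, 20449), Rational(1, 2))), 703921) = Add(Add(7, Pow(544625, Rational(1, 2))), 703921) = Add(Add(7, Mul(5, Pow(21785, Rational(1, 2)))), 703921) = Add(703928, Mul(5, Pow(21785, Rational(1, 2))))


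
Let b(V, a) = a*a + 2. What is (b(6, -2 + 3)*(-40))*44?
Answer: -5280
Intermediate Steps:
b(V, a) = 2 + a**2 (b(V, a) = a**2 + 2 = 2 + a**2)
(b(6, -2 + 3)*(-40))*44 = ((2 + (-2 + 3)**2)*(-40))*44 = ((2 + 1**2)*(-40))*44 = ((2 + 1)*(-40))*44 = (3*(-40))*44 = -120*44 = -5280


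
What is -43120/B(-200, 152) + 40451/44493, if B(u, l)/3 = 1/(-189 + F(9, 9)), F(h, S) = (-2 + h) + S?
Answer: 36878580337/14831 ≈ 2.4866e+6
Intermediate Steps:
F(h, S) = -2 + S + h
B(u, l) = -3/173 (B(u, l) = 3/(-189 + (-2 + 9 + 9)) = 3/(-189 + 16) = 3/(-173) = 3*(-1/173) = -3/173)
-43120/B(-200, 152) + 40451/44493 = -43120/(-3/173) + 40451/44493 = -43120*(-173/3) + 40451*(1/44493) = 7459760/3 + 40451/44493 = 36878580337/14831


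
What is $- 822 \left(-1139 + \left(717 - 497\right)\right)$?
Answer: $755418$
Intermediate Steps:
$- 822 \left(-1139 + \left(717 - 497\right)\right) = - 822 \left(-1139 + 220\right) = \left(-822\right) \left(-919\right) = 755418$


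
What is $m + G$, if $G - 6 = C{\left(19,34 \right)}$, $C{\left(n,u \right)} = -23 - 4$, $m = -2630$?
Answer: $-2651$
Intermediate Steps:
$C{\left(n,u \right)} = -27$
$G = -21$ ($G = 6 - 27 = -21$)
$m + G = -2630 - 21 = -2651$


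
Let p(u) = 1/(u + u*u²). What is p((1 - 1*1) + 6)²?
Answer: 1/49284 ≈ 2.0291e-5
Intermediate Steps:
p(u) = 1/(u + u³)
p((1 - 1*1) + 6)² = (1/(((1 - 1*1) + 6) + ((1 - 1*1) + 6)³))² = (1/(((1 - 1) + 6) + ((1 - 1) + 6)³))² = (1/((0 + 6) + (0 + 6)³))² = (1/(6 + 6³))² = (1/(6 + 216))² = (1/222)² = 1/49284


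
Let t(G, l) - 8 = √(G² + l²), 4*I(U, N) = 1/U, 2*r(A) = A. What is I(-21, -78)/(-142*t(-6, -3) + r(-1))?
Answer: 2273/64554378 - 142*√5/10759063 ≈ 5.6986e-6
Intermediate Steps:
r(A) = A/2
I(U, N) = 1/(4*U)
t(G, l) = 8 + √(G² + l²)
I(-21, -78)/(-142*t(-6, -3) + r(-1)) = ((¼)/(-21))/(-142*(8 + √((-6)² + (-3)²)) + (½)*(-1)) = ((¼)*(-1/21))/(-142*(8 + √(36 + 9)) - ½) = -1/(84*(-142*(8 + √45) - ½)) = -1/(84*(-142*(8 + 3*√5) - ½)) = -1/(84*((-1136 - 426*√5) - ½)) = -1/(84*(-2273/2 - 426*√5))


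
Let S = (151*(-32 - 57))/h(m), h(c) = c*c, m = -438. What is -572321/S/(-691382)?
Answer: -54898174962/4645741349 ≈ -11.817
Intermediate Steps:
h(c) = c²
S = -13439/191844 (S = (151*(-32 - 57))/((-438)²) = (151*(-89))/191844 = -13439*1/191844 = -13439/191844 ≈ -0.070052)
-572321/S/(-691382) = -572321/(-13439/191844)/(-691382) = -572321*(-191844/13439)*(-1/691382) = (109796349924/13439)*(-1/691382) = -54898174962/4645741349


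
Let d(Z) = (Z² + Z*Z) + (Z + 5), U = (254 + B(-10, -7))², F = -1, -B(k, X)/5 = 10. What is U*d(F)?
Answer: 249696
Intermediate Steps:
B(k, X) = -50 (B(k, X) = -5*10 = -50)
U = 41616 (U = (254 - 50)² = 204² = 41616)
d(Z) = 5 + Z + 2*Z² (d(Z) = (Z² + Z²) + (5 + Z) = 2*Z² + (5 + Z) = 5 + Z + 2*Z²)
U*d(F) = 41616*(5 - 1 + 2*(-1)²) = 41616*(5 - 1 + 2*1) = 41616*(5 - 1 + 2) = 41616*6 = 249696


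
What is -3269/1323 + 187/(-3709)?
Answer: -1767446/701001 ≈ -2.5213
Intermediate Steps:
-3269/1323 + 187/(-3709) = -3269*1/1323 + 187*(-1/3709) = -467/189 - 187/3709 = -1767446/701001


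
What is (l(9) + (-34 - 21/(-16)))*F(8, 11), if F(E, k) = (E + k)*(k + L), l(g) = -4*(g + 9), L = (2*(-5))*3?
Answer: 604675/16 ≈ 37792.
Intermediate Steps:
L = -30 (L = -10*3 = -30)
l(g) = -36 - 4*g (l(g) = -4*(9 + g) = -36 - 4*g)
F(E, k) = (-30 + k)*(E + k) (F(E, k) = (E + k)*(k - 30) = (E + k)*(-30 + k) = (-30 + k)*(E + k))
(l(9) + (-34 - 21/(-16)))*F(8, 11) = ((-36 - 4*9) + (-34 - 21/(-16)))*(11² - 30*8 - 30*11 + 8*11) = ((-36 - 36) + (-34 - 21*(-1/16)))*(121 - 240 - 330 + 88) = (-72 + (-34 + 21/16))*(-361) = (-72 - 523/16)*(-361) = -1675/16*(-361) = 604675/16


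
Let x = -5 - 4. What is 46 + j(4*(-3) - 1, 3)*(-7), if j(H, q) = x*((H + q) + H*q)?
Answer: -3041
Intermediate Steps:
x = -9
j(H, q) = -9*H - 9*q - 9*H*q (j(H, q) = -9*((H + q) + H*q) = -9*(H + q + H*q) = -9*H - 9*q - 9*H*q)
46 + j(4*(-3) - 1, 3)*(-7) = 46 + (-9*(4*(-3) - 1) - 9*3 - 9*(4*(-3) - 1)*3)*(-7) = 46 + (-9*(-12 - 1) - 27 - 9*(-12 - 1)*3)*(-7) = 46 + (-9*(-13) - 27 - 9*(-13)*3)*(-7) = 46 + (117 - 27 + 351)*(-7) = 46 + 441*(-7) = 46 - 3087 = -3041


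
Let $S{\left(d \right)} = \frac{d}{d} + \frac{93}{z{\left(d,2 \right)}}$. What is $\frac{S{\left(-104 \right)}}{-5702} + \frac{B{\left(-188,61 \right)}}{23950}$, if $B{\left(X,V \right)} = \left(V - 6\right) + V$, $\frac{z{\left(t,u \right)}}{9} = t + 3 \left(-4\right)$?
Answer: $\frac{111293093}{23761944600} \approx 0.0046837$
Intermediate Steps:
$z{\left(t,u \right)} = -108 + 9 t$ ($z{\left(t,u \right)} = 9 \left(t + 3 \left(-4\right)\right) = 9 \left(t - 12\right) = 9 \left(-12 + t\right) = -108 + 9 t$)
$B{\left(X,V \right)} = -6 + 2 V$ ($B{\left(X,V \right)} = \left(-6 + V\right) + V = -6 + 2 V$)
$S{\left(d \right)} = 1 + \frac{93}{-108 + 9 d}$ ($S{\left(d \right)} = \frac{d}{d} + \frac{93}{-108 + 9 d} = 1 + \frac{93}{-108 + 9 d}$)
$\frac{S{\left(-104 \right)}}{-5702} + \frac{B{\left(-188,61 \right)}}{23950} = \frac{\frac{1}{-12 - 104} \left(- \frac{5}{3} - 104\right)}{-5702} + \frac{-6 + 2 \cdot 61}{23950} = \frac{1}{-116} \left(- \frac{317}{3}\right) \left(- \frac{1}{5702}\right) + \left(-6 + 122\right) \frac{1}{23950} = \left(- \frac{1}{116}\right) \left(- \frac{317}{3}\right) \left(- \frac{1}{5702}\right) + 116 \cdot \frac{1}{23950} = \frac{317}{348} \left(- \frac{1}{5702}\right) + \frac{58}{11975} = - \frac{317}{1984296} + \frac{58}{11975} = \frac{111293093}{23761944600}$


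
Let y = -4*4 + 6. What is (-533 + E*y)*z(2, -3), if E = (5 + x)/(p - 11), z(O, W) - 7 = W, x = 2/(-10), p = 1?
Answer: -10564/5 ≈ -2112.8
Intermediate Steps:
x = -⅕ (x = 2*(-⅒) = -⅕ ≈ -0.20000)
z(O, W) = 7 + W
E = -12/25 (E = (5 - ⅕)/(1 - 11) = (24/5)/(-10) = (24/5)*(-⅒) = -12/25 ≈ -0.48000)
y = -10 (y = -16 + 6 = -10)
(-533 + E*y)*z(2, -3) = (-533 - 12/25*(-10))*(7 - 3) = (-533 + 24/5)*4 = -2641/5*4 = -10564/5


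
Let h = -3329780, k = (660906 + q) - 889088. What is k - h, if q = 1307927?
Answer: 4409525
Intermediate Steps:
k = 1079745 (k = (660906 + 1307927) - 889088 = 1968833 - 889088 = 1079745)
k - h = 1079745 - 1*(-3329780) = 1079745 + 3329780 = 4409525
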